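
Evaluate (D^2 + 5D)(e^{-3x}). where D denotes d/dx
- 6 e^{- 3 x}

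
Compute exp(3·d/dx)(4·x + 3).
4 x + 15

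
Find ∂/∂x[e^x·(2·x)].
2 \left(x + 1\right) e^{x}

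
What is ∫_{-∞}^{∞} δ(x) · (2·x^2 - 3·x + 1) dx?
1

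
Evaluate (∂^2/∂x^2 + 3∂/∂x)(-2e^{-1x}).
4 e^{- x}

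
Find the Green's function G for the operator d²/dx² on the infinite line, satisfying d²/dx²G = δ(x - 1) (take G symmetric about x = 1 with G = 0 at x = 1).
\frac{|x - 1|}{2}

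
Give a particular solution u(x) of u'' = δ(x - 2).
\frac{|x - 2|}{2}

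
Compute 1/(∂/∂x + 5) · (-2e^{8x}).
- \frac{2 e^{8 x}}{13}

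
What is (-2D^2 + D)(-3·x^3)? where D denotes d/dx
9 x \left(4 - x\right)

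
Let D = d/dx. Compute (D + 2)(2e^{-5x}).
- 6 e^{- 5 x}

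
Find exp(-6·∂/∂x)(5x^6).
5 x^{6} - 180 x^{5} + 2700 x^{4} - 21600 x^{3} + 97200 x^{2} - 233280 x + 233280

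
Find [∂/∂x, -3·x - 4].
-3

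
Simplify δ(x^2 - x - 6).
\frac{\delta(x - 3) + \delta(x + 2)}{5}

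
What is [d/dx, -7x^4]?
- 28 x^{3}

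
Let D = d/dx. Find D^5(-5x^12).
- 475200 x^{7}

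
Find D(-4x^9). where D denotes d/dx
- 36 x^{8}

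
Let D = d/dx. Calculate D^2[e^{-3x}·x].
3 \left(3 x - 2\right) e^{- 3 x}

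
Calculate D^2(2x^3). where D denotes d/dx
12 x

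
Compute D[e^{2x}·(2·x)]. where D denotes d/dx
\left(4 x + 2\right) e^{2 x}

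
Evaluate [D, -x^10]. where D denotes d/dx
- 10 x^{9}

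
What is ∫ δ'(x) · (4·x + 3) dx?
-4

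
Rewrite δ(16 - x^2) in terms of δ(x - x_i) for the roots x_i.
\frac{\delta(x - 4) + \delta(x + 4)}{8}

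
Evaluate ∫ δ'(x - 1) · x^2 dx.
-2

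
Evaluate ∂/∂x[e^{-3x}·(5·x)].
5 \left(1 - 3 x\right) e^{- 3 x}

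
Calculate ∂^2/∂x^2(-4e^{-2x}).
- 16 e^{- 2 x}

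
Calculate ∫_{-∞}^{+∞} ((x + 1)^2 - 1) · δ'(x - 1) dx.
-4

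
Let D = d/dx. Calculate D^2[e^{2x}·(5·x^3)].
10 x \left(2 x^{2} + 6 x + 3\right) e^{2 x}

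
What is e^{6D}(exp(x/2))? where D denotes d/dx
e^{\frac{x}{2} + 3}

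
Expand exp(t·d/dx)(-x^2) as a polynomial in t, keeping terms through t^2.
- t^{2} - 2 t x - x^{2}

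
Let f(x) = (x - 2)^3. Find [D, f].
3 \left(x - 2\right)^{2}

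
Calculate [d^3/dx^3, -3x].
-9\frac{d^{2}}{dx^{2}}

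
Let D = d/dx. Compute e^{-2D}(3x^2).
3 x^{2} - 12 x + 12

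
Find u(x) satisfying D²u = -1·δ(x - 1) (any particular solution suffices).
-\frac{|x - 1|}{2}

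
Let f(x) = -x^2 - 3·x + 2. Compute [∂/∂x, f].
- 2 x - 3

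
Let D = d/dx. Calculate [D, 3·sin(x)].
3 \cos{\left(x \right)}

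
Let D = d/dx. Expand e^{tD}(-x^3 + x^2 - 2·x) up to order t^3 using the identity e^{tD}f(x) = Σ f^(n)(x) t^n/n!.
- t^{3} - t^{2} \left(3 x - 1\right) - t \left(3 x^{2} - 2 x + 2\right) - x^{3} + x^{2} - 2 x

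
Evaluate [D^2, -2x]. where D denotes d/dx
-4D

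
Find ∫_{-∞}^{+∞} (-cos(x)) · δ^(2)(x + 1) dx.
\cos{\left(1 \right)}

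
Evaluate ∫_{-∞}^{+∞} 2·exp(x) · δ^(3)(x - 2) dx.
- 2 e^{2}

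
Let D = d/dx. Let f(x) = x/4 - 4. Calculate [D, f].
\frac{1}{4}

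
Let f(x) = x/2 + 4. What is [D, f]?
\frac{1}{2}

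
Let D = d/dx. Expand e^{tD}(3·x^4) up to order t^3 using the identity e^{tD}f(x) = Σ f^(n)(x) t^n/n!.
3 x \left(4 t^{3} + 6 t^{2} x + 4 t x^{2} + x^{3}\right)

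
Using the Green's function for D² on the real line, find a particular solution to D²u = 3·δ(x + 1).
\frac{3|x + 1|}{2}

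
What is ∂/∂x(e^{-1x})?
- e^{- x}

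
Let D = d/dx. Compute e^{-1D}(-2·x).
2 - 2 x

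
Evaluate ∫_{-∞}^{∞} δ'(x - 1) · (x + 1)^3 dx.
-12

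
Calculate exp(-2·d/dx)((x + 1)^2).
x^{2} - 2 x + 1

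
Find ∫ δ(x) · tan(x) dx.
0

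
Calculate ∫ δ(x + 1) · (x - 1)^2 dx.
4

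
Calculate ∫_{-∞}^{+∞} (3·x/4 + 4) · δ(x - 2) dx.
\frac{11}{2}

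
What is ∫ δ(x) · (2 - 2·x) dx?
2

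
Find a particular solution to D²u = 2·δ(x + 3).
|x + 3|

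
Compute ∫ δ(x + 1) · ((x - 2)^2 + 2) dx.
11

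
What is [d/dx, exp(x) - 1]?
e^{x}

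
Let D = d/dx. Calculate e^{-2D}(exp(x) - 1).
e^{x - 2} - 1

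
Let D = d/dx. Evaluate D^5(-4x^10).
- 120960 x^{5}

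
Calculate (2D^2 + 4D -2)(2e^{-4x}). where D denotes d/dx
28 e^{- 4 x}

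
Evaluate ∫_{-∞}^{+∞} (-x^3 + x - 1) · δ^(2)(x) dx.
0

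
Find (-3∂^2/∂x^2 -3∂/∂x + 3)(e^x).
- 3 e^{x}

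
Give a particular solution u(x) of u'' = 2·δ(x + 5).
|x + 5|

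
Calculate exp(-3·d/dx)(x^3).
x^{3} - 9 x^{2} + 27 x - 27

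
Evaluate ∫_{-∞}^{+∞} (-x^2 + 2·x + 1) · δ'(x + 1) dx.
-4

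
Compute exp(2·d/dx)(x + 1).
x + 3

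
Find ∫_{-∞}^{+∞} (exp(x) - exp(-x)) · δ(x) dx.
0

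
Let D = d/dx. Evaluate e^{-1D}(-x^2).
- x^{2} + 2 x - 1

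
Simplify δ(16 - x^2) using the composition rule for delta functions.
\frac{\delta(x - 4) + \delta(x + 4)}{8}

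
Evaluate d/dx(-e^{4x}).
- 4 e^{4 x}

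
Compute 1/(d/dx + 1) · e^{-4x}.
- \frac{e^{- 4 x}}{3}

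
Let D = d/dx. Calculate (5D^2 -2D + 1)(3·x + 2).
3 x - 4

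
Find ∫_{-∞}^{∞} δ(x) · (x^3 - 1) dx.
-1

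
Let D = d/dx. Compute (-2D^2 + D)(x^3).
3 x \left(x - 4\right)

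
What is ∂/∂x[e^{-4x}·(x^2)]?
2 x \left(1 - 2 x\right) e^{- 4 x}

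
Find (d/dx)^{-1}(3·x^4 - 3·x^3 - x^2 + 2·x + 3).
\frac{3 x^{5}}{5} - \frac{3 x^{4}}{4} - \frac{x^{3}}{3} + x^{2} + 3 x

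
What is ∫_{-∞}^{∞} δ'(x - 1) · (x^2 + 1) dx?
-2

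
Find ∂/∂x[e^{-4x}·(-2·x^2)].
4 x \left(2 x - 1\right) e^{- 4 x}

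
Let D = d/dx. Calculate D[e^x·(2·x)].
2 \left(x + 1\right) e^{x}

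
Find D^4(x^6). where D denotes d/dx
360 x^{2}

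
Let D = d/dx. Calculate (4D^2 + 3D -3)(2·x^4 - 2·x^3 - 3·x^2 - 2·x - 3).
- 6 x^{4} + 30 x^{3} + 87 x^{2} - 60 x - 21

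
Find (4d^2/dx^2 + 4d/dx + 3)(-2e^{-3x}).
- 54 e^{- 3 x}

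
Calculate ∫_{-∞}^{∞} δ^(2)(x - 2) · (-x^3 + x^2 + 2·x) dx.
-10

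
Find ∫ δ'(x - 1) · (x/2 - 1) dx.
- \frac{1}{2}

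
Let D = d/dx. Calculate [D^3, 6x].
18D^{2}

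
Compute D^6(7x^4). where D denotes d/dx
0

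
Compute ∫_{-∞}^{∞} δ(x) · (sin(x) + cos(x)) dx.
1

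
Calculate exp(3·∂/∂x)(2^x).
2^{x + 3}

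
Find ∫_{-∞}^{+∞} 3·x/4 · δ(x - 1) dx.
\frac{3}{4}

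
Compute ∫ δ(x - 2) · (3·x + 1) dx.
7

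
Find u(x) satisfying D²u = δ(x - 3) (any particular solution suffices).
\frac{|x - 3|}{2}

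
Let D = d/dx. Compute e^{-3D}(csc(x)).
\csc{\left(x - 3 \right)}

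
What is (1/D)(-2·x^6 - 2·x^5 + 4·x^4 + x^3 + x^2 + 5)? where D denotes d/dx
- \frac{2 x^{7}}{7} - \frac{x^{6}}{3} + \frac{4 x^{5}}{5} + \frac{x^{4}}{4} + \frac{x^{3}}{3} + 5 x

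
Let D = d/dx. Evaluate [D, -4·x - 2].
-4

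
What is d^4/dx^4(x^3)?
0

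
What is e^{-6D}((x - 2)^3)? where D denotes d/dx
x^{3} - 24 x^{2} + 192 x - 512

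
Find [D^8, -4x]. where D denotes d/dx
-32D^{7}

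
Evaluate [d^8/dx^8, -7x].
-56\frac{d^{7}}{dx^{7}}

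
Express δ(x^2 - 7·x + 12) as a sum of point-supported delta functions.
\frac{\delta(x - 3) + \delta(x - 4)}{1}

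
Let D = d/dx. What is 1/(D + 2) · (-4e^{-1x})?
- 4 e^{- x}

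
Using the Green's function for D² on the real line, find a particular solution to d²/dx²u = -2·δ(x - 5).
-|x - 5|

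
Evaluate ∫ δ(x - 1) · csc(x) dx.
\csc{\left(1 \right)}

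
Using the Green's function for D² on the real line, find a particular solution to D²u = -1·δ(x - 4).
-\frac{|x - 4|}{2}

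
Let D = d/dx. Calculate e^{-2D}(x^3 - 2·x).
x^{3} - 6 x^{2} + 10 x - 4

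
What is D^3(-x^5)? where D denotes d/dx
- 60 x^{2}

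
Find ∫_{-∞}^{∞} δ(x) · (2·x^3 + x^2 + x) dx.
0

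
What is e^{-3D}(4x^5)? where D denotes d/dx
4 x^{5} - 60 x^{4} + 360 x^{3} - 1080 x^{2} + 1620 x - 972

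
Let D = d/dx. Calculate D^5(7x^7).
17640 x^{2}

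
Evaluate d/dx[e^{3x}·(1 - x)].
\left(2 - 3 x\right) e^{3 x}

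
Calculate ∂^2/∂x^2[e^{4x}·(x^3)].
2 x \left(8 x^{2} + 12 x + 3\right) e^{4 x}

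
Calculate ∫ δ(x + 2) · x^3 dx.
-8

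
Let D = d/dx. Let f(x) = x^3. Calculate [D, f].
3 x^{2}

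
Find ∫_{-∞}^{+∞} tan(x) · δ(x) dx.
0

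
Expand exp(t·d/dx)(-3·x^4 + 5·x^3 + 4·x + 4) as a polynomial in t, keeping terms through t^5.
- 3 t^{4} + t^{3} \left(5 - 12 x\right) - 3 t^{2} x \left(6 x - 5\right) + t \left(- 12 x^{3} + 15 x^{2} + 4\right) - 3 x^{4} + 5 x^{3} + 4 x + 4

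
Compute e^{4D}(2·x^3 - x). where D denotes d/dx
2 x^{3} + 24 x^{2} + 95 x + 124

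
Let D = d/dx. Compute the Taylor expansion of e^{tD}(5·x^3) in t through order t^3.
5 t^{3} + 15 t^{2} x + 15 t x^{2} + 5 x^{3}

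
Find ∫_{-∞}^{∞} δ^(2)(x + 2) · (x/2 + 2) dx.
0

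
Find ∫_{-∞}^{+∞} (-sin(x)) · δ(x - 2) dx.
- \sin{\left(2 \right)}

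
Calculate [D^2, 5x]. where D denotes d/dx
10D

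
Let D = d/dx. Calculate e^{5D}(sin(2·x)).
\sin{\left(2 x + 10 \right)}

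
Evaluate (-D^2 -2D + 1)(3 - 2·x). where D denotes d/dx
7 - 2 x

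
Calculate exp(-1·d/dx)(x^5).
x^{5} - 5 x^{4} + 10 x^{3} - 10 x^{2} + 5 x - 1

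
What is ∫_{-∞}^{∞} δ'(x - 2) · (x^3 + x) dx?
-13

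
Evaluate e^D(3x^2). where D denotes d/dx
3 x^{2} + 6 x + 3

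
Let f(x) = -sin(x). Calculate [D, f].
- \cos{\left(x \right)}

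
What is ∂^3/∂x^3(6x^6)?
720 x^{3}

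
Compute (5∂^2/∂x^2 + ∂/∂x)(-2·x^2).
- 4 x - 20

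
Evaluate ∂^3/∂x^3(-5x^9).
- 2520 x^{6}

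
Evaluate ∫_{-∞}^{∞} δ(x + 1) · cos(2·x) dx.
\cos{\left(2 \right)}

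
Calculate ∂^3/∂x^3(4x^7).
840 x^{4}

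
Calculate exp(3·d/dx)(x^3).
x^{3} + 9 x^{2} + 27 x + 27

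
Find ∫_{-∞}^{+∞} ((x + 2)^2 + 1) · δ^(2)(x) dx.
2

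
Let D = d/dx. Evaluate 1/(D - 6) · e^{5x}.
- e^{5 x}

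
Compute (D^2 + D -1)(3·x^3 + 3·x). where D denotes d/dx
- 3 x^{3} + 9 x^{2} + 15 x + 3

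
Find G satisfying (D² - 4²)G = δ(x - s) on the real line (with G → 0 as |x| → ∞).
-\frac{e^{-4|x-s|}}{8}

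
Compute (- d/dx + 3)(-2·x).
2 - 6 x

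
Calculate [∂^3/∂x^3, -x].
-3\frac{d^{2}}{dx^{2}}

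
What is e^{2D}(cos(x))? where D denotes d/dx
\cos{\left(x + 2 \right)}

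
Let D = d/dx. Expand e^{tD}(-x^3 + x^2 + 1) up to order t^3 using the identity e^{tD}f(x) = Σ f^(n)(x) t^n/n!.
- t^{3} - t^{2} \left(3 x - 1\right) - t x \left(3 x - 2\right) - x^{3} + x^{2} + 1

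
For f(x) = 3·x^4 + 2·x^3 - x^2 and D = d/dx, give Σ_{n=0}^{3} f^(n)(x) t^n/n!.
t^{3} \left(12 x + 2\right) + t^{2} \left(18 x^{2} + 6 x - 1\right) + 2 t x \left(6 x^{2} + 3 x - 1\right) + 3 x^{4} + 2 x^{3} - x^{2}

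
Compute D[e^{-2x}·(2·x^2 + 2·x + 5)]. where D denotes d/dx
4 \left(- x^{2} - 2\right) e^{- 2 x}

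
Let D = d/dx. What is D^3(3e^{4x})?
192 e^{4 x}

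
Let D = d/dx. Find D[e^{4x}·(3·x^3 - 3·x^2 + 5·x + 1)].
\left(12 x^{3} - 3 x^{2} + 14 x + 9\right) e^{4 x}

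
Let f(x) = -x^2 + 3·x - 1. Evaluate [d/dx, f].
3 - 2 x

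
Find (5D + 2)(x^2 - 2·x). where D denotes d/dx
2 x^{2} + 6 x - 10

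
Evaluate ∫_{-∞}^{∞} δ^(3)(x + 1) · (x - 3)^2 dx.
0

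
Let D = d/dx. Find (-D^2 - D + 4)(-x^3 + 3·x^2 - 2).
- 4 x^{3} + 15 x^{2} - 14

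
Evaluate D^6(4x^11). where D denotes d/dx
1330560 x^{5}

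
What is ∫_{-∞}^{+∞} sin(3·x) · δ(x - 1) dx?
\sin{\left(3 \right)}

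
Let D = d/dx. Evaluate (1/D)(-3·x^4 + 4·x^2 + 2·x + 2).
- \frac{3 x^{5}}{5} + \frac{4 x^{3}}{3} + x^{2} + 2 x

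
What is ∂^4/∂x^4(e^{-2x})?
16 e^{- 2 x}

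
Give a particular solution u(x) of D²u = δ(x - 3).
\frac{|x - 3|}{2}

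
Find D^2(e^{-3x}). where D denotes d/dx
9 e^{- 3 x}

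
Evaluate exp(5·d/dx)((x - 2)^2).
x^{2} + 6 x + 9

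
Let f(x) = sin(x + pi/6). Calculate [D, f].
\cos{\left(x + \frac{\pi}{6} \right)}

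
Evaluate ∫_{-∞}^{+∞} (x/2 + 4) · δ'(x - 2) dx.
- \frac{1}{2}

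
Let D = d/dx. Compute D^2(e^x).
e^{x}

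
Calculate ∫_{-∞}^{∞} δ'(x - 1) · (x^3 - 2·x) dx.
-1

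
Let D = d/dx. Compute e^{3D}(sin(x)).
\sin{\left(x + 3 \right)}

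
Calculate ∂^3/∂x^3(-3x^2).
0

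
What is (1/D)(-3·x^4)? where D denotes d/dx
- \frac{3 x^{5}}{5}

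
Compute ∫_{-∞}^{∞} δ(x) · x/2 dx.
0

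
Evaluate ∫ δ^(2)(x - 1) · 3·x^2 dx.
6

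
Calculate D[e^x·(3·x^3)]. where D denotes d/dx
3 x^{2} \left(x + 3\right) e^{x}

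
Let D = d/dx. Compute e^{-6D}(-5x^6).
- 5 x^{6} + 180 x^{5} - 2700 x^{4} + 21600 x^{3} - 97200 x^{2} + 233280 x - 233280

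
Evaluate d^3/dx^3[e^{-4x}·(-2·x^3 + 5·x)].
4 \left(32 x^{3} - 72 x^{2} - 44 x + 57\right) e^{- 4 x}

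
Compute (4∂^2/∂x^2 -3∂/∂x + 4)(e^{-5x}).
119 e^{- 5 x}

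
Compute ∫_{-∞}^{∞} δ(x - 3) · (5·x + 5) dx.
20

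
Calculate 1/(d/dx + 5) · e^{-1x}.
\frac{e^{- x}}{4}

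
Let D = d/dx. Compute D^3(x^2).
0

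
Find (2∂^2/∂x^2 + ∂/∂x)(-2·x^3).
6 x \left(- x - 4\right)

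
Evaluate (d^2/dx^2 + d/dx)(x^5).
5 x^{3} \left(x + 4\right)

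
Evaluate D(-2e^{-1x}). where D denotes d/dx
2 e^{- x}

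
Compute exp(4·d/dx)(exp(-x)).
e^{- x - 4}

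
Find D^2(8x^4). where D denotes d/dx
96 x^{2}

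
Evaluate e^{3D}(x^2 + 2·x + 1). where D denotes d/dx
x^{2} + 8 x + 16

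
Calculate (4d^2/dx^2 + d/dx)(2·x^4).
8 x^{2} \left(x + 12\right)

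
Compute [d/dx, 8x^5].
40 x^{4}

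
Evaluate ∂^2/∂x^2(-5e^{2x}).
- 20 e^{2 x}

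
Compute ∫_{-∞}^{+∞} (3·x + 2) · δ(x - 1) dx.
5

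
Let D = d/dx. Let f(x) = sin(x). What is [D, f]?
\cos{\left(x \right)}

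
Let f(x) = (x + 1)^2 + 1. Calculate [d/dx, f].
2 x + 2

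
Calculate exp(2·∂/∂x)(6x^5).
6 x^{5} + 60 x^{4} + 240 x^{3} + 480 x^{2} + 480 x + 192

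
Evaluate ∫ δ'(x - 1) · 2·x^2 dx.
-4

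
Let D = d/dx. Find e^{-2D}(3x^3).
3 x^{3} - 18 x^{2} + 36 x - 24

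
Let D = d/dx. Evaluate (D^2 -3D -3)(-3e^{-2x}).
- 21 e^{- 2 x}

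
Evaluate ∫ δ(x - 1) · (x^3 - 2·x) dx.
-1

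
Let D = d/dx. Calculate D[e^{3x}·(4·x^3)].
12 x^{2} \left(x + 1\right) e^{3 x}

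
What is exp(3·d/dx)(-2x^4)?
- 2 x^{4} - 24 x^{3} - 108 x^{2} - 216 x - 162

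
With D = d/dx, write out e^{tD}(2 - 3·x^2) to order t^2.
- 3 t^{2} - 6 t x - 3 x^{2} + 2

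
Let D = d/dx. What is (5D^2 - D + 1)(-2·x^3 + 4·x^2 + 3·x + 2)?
- 2 x^{3} + 10 x^{2} - 65 x + 39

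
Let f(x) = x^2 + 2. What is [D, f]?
2 x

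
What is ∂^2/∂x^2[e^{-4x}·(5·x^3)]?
10 x \left(8 x^{2} - 12 x + 3\right) e^{- 4 x}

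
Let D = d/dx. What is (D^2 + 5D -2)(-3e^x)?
- 12 e^{x}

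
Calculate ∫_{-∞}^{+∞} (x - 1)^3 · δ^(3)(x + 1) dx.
-6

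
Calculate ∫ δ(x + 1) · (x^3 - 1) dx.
-2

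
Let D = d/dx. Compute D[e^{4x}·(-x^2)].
2 x \left(- 2 x - 1\right) e^{4 x}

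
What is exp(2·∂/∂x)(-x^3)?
- x^{3} - 6 x^{2} - 12 x - 8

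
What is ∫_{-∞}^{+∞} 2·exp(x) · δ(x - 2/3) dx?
2 e^{\frac{2}{3}}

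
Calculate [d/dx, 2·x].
2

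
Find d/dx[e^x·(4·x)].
4 \left(x + 1\right) e^{x}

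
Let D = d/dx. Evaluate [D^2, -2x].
-4D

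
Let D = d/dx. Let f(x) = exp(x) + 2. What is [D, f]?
e^{x}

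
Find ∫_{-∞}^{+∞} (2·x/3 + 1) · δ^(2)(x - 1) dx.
0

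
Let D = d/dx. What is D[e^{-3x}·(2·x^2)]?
2 x \left(2 - 3 x\right) e^{- 3 x}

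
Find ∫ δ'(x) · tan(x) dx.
-1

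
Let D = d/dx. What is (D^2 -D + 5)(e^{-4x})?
25 e^{- 4 x}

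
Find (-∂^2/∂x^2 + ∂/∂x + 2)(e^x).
2 e^{x}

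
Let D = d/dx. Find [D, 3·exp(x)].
3 e^{x}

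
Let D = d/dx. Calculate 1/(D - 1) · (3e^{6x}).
\frac{3 e^{6 x}}{5}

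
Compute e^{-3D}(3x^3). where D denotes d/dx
3 x^{3} - 27 x^{2} + 81 x - 81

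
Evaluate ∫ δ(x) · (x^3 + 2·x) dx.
0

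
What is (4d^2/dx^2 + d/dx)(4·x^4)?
16 x^{2} \left(x + 12\right)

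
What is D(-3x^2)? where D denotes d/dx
- 6 x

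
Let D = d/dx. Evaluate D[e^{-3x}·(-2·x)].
2 \left(3 x - 1\right) e^{- 3 x}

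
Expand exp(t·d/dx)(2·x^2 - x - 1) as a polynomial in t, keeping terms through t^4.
2 t^{2} + t \left(4 x - 1\right) + 2 x^{2} - x - 1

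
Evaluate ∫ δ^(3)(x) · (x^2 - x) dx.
0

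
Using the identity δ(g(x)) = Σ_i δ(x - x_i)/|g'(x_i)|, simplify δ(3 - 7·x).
\frac{\delta(x - 3/7)}{7}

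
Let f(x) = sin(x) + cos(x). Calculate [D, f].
- \sin{\left(x \right)} + \cos{\left(x \right)}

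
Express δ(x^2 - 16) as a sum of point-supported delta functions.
\frac{\delta(x - 4) + \delta(x + 4)}{8}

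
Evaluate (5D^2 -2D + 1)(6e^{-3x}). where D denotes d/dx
312 e^{- 3 x}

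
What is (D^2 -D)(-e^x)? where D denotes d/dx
0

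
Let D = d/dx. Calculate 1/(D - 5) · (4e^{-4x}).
- \frac{4 e^{- 4 x}}{9}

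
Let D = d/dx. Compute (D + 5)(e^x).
6 e^{x}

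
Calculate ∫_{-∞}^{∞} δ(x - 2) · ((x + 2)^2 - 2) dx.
14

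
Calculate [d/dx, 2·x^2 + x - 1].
4 x + 1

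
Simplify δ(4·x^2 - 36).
\frac{\delta(x - 3) + \delta(x + 3)}{24}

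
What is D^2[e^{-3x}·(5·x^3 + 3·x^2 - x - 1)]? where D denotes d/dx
3 \left(15 x^{3} - 21 x^{2} - 5 x + 1\right) e^{- 3 x}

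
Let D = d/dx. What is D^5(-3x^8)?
- 20160 x^{3}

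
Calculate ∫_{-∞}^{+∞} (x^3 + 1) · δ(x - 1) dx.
2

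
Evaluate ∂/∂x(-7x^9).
- 63 x^{8}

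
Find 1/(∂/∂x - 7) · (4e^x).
- \frac{2 e^{x}}{3}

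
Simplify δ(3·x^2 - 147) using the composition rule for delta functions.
\frac{\delta(x - 7) + \delta(x + 7)}{42}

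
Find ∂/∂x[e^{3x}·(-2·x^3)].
6 x^{2} \left(- x - 1\right) e^{3 x}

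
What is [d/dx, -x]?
-1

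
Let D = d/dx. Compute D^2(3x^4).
36 x^{2}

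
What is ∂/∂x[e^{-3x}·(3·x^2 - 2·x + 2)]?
\left(- 9 x^{2} + 12 x - 8\right) e^{- 3 x}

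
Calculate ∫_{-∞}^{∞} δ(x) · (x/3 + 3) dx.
3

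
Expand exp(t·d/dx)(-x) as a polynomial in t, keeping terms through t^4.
- t - x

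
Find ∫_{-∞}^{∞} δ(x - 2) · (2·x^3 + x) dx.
18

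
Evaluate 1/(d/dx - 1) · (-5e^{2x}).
- 5 e^{2 x}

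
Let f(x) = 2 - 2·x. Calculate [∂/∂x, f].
-2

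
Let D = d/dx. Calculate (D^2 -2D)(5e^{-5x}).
175 e^{- 5 x}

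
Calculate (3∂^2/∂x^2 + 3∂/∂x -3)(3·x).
9 - 9 x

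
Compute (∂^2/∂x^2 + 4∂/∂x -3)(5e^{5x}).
210 e^{5 x}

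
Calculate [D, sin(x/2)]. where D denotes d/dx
\frac{\cos{\left(\frac{x}{2} \right)}}{2}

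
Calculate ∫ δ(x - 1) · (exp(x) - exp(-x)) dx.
2 \sinh{\left(1 \right)}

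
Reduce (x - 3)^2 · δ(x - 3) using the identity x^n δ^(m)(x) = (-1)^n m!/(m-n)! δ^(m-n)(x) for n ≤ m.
0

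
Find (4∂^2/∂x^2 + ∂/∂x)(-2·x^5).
10 x^{3} \left(- x - 16\right)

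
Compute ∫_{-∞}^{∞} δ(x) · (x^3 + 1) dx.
1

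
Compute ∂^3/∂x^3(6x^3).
36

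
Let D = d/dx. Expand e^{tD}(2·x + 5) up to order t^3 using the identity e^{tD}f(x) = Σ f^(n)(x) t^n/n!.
2 t + 2 x + 5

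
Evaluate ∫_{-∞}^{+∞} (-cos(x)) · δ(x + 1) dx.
- \cos{\left(1 \right)}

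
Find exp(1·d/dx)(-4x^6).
- 4 x^{6} - 24 x^{5} - 60 x^{4} - 80 x^{3} - 60 x^{2} - 24 x - 4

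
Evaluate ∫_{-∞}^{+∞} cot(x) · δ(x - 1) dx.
\cot{\left(1 \right)}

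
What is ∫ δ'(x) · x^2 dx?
0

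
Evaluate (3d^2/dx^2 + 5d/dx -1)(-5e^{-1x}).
15 e^{- x}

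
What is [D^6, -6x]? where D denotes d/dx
-36D^{5}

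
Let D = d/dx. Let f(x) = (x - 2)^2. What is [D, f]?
2 x - 4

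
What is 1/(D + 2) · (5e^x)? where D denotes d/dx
\frac{5 e^{x}}{3}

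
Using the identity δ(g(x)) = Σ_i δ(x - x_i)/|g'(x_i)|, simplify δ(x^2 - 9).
\frac{\delta(x - 3) + \delta(x + 3)}{6}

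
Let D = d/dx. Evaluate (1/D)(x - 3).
\frac{x^{2}}{2} - 3 x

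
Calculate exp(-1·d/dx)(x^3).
x^{3} - 3 x^{2} + 3 x - 1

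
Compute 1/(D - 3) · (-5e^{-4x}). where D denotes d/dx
\frac{5 e^{- 4 x}}{7}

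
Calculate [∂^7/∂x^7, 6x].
42\frac{d^{6}}{dx^{6}}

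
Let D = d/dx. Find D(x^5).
5 x^{4}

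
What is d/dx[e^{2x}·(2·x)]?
\left(4 x + 2\right) e^{2 x}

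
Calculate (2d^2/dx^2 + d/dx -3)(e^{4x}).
33 e^{4 x}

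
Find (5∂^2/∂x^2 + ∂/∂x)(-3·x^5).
15 x^{3} \left(- x - 20\right)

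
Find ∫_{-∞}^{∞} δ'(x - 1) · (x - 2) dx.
-1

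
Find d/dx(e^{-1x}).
- e^{- x}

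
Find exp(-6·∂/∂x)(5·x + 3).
5 x - 27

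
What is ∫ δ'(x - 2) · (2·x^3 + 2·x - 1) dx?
-26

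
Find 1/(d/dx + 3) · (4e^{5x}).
\frac{e^{5 x}}{2}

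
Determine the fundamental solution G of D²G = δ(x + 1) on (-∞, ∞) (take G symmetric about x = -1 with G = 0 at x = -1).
\frac{|x + 1|}{2}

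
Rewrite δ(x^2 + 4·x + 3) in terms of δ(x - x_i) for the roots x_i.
\frac{\delta(x + 1) + \delta(x + 3)}{2}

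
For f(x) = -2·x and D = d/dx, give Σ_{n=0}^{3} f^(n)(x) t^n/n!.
- 2 t - 2 x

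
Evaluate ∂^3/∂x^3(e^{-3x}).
- 27 e^{- 3 x}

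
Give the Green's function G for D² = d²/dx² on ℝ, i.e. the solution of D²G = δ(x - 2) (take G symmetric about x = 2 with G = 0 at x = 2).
\frac{|x - 2|}{2}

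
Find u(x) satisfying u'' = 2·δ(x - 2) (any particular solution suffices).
|x - 2|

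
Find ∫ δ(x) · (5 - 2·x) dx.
5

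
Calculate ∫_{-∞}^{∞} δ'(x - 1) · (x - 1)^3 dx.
0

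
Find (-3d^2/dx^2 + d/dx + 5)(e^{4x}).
- 39 e^{4 x}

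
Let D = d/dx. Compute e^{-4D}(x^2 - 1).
x^{2} - 8 x + 15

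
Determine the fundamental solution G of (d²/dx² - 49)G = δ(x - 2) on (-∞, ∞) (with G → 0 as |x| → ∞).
-\frac{e^{-7|x - 2|}}{14}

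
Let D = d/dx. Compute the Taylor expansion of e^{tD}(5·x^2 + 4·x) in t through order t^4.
5 t^{2} + 2 t \left(5 x + 2\right) + 5 x^{2} + 4 x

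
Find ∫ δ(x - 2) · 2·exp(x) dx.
2 e^{2}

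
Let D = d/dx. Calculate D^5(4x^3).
0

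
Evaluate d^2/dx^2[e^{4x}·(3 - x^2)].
\left(- 16 x^{2} - 16 x + 46\right) e^{4 x}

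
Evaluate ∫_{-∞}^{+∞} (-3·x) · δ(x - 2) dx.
-6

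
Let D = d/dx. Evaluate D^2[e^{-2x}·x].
4 \left(x - 1\right) e^{- 2 x}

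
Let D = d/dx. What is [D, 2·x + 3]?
2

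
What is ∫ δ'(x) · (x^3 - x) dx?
1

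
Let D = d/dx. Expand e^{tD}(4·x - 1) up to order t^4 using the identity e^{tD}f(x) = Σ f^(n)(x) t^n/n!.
4 t + 4 x - 1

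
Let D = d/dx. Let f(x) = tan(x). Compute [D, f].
\frac{1}{\cos^{2}{\left(x \right)}}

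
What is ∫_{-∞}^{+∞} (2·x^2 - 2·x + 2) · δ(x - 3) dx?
14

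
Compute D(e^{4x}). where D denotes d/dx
4 e^{4 x}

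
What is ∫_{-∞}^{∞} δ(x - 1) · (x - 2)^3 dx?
-1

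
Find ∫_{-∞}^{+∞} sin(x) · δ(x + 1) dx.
- \sin{\left(1 \right)}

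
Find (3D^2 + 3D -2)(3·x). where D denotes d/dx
9 - 6 x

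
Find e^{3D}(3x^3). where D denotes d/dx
3 x^{3} + 27 x^{2} + 81 x + 81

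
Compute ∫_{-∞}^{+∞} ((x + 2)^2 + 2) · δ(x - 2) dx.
18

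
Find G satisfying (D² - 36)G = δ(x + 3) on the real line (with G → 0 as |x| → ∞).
-\frac{e^{-6|x + 3|}}{12}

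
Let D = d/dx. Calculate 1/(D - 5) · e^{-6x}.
- \frac{e^{- 6 x}}{11}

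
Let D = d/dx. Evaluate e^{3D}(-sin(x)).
- \sin{\left(x + 3 \right)}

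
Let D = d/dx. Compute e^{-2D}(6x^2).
6 x^{2} - 24 x + 24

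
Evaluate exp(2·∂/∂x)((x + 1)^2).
x^{2} + 6 x + 9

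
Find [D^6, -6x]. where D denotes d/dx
-36D^{5}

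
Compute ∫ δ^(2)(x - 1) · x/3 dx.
0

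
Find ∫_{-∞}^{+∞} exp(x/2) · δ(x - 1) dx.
e^{\frac{1}{2}}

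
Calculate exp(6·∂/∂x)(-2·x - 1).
- 2 x - 13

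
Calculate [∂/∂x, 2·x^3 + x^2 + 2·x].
6 x^{2} + 2 x + 2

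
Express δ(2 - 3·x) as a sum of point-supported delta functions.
\frac{\delta(x - 2/3)}{3}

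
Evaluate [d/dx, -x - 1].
-1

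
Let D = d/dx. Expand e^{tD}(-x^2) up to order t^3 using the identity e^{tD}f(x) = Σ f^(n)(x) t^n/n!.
- t^{2} - 2 t x - x^{2}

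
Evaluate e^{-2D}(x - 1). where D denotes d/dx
x - 3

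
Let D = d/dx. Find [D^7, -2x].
-14D^{6}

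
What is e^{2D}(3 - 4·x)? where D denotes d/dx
- 4 x - 5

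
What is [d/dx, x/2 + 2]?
\frac{1}{2}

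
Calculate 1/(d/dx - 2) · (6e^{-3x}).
- \frac{6 e^{- 3 x}}{5}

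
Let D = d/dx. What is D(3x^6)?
18 x^{5}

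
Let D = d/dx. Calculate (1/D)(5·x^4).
x^{5}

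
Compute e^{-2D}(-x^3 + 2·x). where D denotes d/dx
- x^{3} + 6 x^{2} - 10 x + 4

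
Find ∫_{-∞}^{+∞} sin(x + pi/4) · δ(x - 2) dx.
\sin{\left(\frac{\pi}{4} + 2 \right)}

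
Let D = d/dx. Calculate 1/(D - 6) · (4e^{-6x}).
- \frac{e^{- 6 x}}{3}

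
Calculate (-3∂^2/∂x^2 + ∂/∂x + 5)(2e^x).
6 e^{x}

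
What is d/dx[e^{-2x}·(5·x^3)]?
x^{2} \left(15 - 10 x\right) e^{- 2 x}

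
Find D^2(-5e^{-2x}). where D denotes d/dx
- 20 e^{- 2 x}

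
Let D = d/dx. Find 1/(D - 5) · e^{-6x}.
- \frac{e^{- 6 x}}{11}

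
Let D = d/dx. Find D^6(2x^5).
0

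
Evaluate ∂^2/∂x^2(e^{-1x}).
e^{- x}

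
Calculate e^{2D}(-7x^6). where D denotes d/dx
- 7 x^{6} - 84 x^{5} - 420 x^{4} - 1120 x^{3} - 1680 x^{2} - 1344 x - 448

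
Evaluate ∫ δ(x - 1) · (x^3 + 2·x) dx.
3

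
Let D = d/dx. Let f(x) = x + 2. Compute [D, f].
1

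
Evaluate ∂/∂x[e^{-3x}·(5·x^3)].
15 x^{2} \left(1 - x\right) e^{- 3 x}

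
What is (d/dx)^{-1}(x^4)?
\frac{x^{5}}{5}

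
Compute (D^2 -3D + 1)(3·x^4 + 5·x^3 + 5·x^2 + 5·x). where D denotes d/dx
3 x^{4} - 31 x^{3} - 4 x^{2} + 5 x - 5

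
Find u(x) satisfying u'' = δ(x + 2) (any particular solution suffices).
\frac{|x + 2|}{2}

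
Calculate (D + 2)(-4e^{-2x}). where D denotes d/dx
0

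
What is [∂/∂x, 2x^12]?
24 x^{11}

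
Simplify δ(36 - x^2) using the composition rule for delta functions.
\frac{\delta(x - 6) + \delta(x + 6)}{12}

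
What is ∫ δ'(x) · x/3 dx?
- \frac{1}{3}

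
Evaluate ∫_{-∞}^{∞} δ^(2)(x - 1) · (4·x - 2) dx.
0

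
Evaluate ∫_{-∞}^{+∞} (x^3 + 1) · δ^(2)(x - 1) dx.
6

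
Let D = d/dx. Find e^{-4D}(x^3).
x^{3} - 12 x^{2} + 48 x - 64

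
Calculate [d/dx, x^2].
2 x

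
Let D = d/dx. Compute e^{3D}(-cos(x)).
- \cos{\left(x + 3 \right)}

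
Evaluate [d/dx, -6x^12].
- 72 x^{11}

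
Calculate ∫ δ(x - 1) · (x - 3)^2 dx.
4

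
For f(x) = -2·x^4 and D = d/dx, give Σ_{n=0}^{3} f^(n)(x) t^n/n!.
2 x \left(- 4 t^{3} - 6 t^{2} x - 4 t x^{2} - x^{3}\right)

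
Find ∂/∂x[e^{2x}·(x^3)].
x^{2} \left(2 x + 3\right) e^{2 x}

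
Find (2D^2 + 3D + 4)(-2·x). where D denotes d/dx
- 8 x - 6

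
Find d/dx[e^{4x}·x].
\left(4 x + 1\right) e^{4 x}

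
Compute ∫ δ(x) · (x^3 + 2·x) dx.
0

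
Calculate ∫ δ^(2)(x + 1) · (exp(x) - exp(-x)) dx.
- 2 \sinh{\left(1 \right)}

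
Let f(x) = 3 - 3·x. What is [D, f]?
-3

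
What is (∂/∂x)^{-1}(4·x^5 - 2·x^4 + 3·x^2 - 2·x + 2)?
\frac{2 x^{6}}{3} - \frac{2 x^{5}}{5} + x^{3} - x^{2} + 2 x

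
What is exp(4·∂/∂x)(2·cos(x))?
2 \cos{\left(x + 4 \right)}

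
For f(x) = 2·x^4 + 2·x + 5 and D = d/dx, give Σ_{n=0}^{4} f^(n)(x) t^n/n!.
2 t^{4} + 8 t^{3} x + 12 t^{2} x^{2} + 2 t \left(4 x^{3} + 1\right) + 2 x^{4} + 2 x + 5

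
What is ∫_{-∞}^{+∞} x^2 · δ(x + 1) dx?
1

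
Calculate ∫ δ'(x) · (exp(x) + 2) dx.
-1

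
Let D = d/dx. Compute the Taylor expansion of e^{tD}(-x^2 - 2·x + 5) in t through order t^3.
- t^{2} - 2 t \left(x + 1\right) - x^{2} - 2 x + 5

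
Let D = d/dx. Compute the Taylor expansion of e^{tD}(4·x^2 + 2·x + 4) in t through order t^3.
4 t^{2} + 2 t \left(4 x + 1\right) + 4 x^{2} + 2 x + 4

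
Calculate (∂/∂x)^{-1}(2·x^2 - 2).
\frac{2 x^{3}}{3} - 2 x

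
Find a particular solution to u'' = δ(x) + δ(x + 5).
\frac{|x|}{2} + \frac{|x + 5|}{2}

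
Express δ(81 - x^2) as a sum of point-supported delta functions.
\frac{\delta(x - 9) + \delta(x + 9)}{18}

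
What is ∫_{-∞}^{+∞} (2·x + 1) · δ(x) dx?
1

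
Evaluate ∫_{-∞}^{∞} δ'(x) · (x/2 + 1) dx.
- \frac{1}{2}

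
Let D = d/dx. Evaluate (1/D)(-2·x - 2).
- x^{2} - 2 x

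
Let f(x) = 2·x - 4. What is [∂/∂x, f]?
2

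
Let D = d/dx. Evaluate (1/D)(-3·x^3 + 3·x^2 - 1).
- \frac{3 x^{4}}{4} + x^{3} - x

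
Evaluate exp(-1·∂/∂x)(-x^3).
- x^{3} + 3 x^{2} - 3 x + 1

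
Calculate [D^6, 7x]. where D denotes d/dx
42D^{5}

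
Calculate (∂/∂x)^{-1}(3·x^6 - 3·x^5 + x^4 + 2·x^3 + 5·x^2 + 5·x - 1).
\frac{3 x^{7}}{7} - \frac{x^{6}}{2} + \frac{x^{5}}{5} + \frac{x^{4}}{2} + \frac{5 x^{3}}{3} + \frac{5 x^{2}}{2} - x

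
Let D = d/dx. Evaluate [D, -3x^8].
- 24 x^{7}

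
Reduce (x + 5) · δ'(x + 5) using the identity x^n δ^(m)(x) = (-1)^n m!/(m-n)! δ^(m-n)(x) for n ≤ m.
-\delta(x + 5)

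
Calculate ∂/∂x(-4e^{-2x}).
8 e^{- 2 x}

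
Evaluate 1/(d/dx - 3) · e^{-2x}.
- \frac{e^{- 2 x}}{5}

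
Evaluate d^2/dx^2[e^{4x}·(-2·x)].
\left(- 32 x - 16\right) e^{4 x}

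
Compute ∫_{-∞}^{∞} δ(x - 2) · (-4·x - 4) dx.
-12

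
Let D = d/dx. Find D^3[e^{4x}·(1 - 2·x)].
\left(- 128 x - 32\right) e^{4 x}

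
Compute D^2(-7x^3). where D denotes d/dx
- 42 x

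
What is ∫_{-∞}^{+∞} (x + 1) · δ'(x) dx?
-1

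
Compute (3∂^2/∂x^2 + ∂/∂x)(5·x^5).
25 x^{3} \left(x + 12\right)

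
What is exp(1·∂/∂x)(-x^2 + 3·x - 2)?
x \left(1 - x\right)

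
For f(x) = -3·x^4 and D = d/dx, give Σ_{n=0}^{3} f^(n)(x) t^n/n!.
3 x \left(- 4 t^{3} - 6 t^{2} x - 4 t x^{2} - x^{3}\right)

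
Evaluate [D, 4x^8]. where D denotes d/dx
32 x^{7}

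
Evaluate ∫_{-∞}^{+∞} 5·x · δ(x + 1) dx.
-5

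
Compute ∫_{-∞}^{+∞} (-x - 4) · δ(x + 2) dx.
-2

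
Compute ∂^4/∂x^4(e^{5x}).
625 e^{5 x}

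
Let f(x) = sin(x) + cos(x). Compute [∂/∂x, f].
- \sin{\left(x \right)} + \cos{\left(x \right)}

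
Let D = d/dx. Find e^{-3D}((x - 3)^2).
x^{2} - 12 x + 36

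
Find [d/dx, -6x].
-6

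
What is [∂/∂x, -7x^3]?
- 21 x^{2}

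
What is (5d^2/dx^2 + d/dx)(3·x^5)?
15 x^{3} \left(x + 20\right)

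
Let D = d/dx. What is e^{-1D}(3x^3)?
3 x^{3} - 9 x^{2} + 9 x - 3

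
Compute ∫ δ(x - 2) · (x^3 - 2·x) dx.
4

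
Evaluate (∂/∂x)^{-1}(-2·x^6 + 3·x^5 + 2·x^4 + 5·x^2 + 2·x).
- \frac{2 x^{7}}{7} + \frac{x^{6}}{2} + \frac{2 x^{5}}{5} + \frac{5 x^{3}}{3} + x^{2}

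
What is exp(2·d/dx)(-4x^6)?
- 4 x^{6} - 48 x^{5} - 240 x^{4} - 640 x^{3} - 960 x^{2} - 768 x - 256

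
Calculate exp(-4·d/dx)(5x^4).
5 x^{4} - 80 x^{3} + 480 x^{2} - 1280 x + 1280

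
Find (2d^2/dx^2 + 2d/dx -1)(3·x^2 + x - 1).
- 3 x^{2} + 11 x + 15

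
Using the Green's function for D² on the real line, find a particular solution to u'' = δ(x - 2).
\frac{|x - 2|}{2}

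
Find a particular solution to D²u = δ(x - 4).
\frac{|x - 4|}{2}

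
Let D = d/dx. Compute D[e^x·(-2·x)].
2 \left(- x - 1\right) e^{x}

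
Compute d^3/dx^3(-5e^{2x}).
- 40 e^{2 x}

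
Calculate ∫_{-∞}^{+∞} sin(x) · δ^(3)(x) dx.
1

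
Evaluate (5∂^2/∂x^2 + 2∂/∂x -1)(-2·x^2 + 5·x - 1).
2 x^{2} - 13 x - 9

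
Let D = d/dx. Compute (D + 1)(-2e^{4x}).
- 10 e^{4 x}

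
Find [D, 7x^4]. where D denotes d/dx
28 x^{3}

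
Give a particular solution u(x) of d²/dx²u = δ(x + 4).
\frac{|x + 4|}{2}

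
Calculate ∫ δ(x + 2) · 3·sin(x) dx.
- 3 \sin{\left(2 \right)}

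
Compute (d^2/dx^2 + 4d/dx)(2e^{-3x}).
- 6 e^{- 3 x}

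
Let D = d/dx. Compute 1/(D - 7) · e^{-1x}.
- \frac{e^{- x}}{8}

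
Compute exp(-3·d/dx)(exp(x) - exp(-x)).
- e^{3 - x} + e^{x - 3}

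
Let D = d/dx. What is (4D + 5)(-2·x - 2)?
- 10 x - 18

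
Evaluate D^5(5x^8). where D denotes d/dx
33600 x^{3}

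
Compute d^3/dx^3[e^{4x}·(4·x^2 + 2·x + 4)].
\left(256 x^{2} + 512 x + 448\right) e^{4 x}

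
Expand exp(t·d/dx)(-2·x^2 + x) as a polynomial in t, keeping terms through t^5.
- 2 t^{2} - t \left(4 x - 1\right) - 2 x^{2} + x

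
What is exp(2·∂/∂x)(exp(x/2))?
e^{\frac{x}{2} + 1}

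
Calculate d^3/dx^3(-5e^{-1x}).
5 e^{- x}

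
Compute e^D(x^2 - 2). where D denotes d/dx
x^{2} + 2 x - 1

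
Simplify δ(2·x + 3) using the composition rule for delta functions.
\frac{\delta(x + 3/2)}{2}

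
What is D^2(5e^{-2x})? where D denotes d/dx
20 e^{- 2 x}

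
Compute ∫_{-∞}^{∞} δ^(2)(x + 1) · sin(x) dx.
\sin{\left(1 \right)}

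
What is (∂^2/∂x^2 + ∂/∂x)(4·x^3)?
12 x \left(x + 2\right)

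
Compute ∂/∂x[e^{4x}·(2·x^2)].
4 x \left(2 x + 1\right) e^{4 x}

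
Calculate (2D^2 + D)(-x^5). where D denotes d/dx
5 x^{3} \left(- x - 8\right)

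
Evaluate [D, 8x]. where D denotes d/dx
8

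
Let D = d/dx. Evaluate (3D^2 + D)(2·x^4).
8 x^{2} \left(x + 9\right)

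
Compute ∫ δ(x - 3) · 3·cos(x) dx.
3 \cos{\left(3 \right)}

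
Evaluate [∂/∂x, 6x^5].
30 x^{4}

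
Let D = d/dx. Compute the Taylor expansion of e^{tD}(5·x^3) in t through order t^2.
5 x \left(3 t^{2} + 3 t x + x^{2}\right)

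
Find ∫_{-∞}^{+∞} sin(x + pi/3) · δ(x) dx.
\frac{\sqrt{3}}{2}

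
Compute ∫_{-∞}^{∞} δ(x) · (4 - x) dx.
4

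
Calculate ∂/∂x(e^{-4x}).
- 4 e^{- 4 x}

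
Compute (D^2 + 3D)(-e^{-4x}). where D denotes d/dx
- 4 e^{- 4 x}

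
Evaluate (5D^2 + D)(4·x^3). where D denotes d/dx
12 x \left(x + 10\right)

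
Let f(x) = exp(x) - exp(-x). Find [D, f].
2 \cosh{\left(x \right)}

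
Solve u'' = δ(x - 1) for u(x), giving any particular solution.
\frac{|x - 1|}{2}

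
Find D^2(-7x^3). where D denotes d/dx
- 42 x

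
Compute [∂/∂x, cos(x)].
- \sin{\left(x \right)}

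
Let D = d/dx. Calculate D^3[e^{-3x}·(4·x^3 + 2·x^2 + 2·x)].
6 \left(- 18 x^{3} + 45 x^{2} - 27 x + 7\right) e^{- 3 x}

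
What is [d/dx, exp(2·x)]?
2 e^{2 x}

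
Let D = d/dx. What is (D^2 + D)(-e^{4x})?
- 20 e^{4 x}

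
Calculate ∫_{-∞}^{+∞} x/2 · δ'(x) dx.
- \frac{1}{2}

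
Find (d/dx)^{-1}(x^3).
\frac{x^{4}}{4}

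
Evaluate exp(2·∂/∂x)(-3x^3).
- 3 x^{3} - 18 x^{2} - 36 x - 24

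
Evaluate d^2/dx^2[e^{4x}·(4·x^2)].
\left(64 x^{2} + 64 x + 8\right) e^{4 x}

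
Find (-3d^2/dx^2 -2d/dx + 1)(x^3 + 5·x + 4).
x^{3} - 6 x^{2} - 13 x - 6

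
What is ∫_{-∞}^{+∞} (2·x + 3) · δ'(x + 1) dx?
-2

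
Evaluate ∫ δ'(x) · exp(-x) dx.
1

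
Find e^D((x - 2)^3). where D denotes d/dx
x^{3} - 3 x^{2} + 3 x - 1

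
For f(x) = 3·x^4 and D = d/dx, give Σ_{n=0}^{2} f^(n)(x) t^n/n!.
3 x^{2} \left(6 t^{2} + 4 t x + x^{2}\right)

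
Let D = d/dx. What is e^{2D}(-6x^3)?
- 6 x^{3} - 36 x^{2} - 72 x - 48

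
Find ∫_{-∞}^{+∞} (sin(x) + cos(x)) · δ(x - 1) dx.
\cos{\left(1 \right)} + \sin{\left(1 \right)}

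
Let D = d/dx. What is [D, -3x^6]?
- 18 x^{5}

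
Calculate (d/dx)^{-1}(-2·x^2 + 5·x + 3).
- \frac{2 x^{3}}{3} + \frac{5 x^{2}}{2} + 3 x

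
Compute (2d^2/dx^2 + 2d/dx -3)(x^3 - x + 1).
- 3 x^{3} + 6 x^{2} + 15 x - 5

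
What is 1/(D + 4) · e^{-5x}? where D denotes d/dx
- e^{- 5 x}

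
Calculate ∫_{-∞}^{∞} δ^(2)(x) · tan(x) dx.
0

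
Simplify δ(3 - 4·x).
\frac{\delta(x - 3/4)}{4}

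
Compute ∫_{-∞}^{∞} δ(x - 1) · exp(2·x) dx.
e^{2}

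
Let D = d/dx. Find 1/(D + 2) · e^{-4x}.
- \frac{e^{- 4 x}}{2}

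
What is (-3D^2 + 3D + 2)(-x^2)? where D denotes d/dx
- 2 x^{2} - 6 x + 6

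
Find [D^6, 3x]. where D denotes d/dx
18D^{5}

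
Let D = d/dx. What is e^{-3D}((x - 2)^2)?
x^{2} - 10 x + 25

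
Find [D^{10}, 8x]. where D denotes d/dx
80D^{9}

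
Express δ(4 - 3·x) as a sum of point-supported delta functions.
\frac{\delta(x - 4/3)}{3}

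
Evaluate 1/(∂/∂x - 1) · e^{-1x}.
- \frac{e^{- x}}{2}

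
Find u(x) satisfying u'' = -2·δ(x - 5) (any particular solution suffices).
-|x - 5|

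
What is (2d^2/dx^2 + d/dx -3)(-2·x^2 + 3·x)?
6 x^{2} - 13 x - 5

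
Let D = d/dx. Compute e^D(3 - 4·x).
- 4 x - 1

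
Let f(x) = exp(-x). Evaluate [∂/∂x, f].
- e^{- x}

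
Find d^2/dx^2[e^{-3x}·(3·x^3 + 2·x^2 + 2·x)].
\left(27 x^{3} - 36 x^{2} + 12 x - 8\right) e^{- 3 x}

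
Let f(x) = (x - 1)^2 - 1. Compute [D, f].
2 x - 2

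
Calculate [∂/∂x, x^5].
5 x^{4}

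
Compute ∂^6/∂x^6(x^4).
0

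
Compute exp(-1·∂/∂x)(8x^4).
8 x^{4} - 32 x^{3} + 48 x^{2} - 32 x + 8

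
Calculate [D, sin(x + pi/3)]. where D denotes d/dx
\cos{\left(x + \frac{\pi}{3} \right)}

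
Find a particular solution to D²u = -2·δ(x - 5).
-|x - 5|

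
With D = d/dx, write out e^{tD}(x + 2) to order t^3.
t + x + 2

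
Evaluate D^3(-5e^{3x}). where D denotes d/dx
- 135 e^{3 x}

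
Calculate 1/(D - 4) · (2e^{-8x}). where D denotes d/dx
- \frac{e^{- 8 x}}{6}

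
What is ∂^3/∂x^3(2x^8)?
672 x^{5}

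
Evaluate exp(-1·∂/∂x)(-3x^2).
- 3 x^{2} + 6 x - 3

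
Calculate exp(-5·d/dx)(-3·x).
15 - 3 x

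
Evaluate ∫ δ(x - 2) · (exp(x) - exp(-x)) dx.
2 \sinh{\left(2 \right)}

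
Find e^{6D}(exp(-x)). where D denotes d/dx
e^{- x - 6}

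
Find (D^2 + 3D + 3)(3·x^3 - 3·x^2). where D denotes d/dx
9 x^{3} + 18 x^{2} - 6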